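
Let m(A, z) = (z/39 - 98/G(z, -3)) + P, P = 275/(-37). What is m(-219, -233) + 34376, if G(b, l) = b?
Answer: 11553498140/336219 ≈ 34363.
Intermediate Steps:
P = -275/37 (P = 275*(-1/37) = -275/37 ≈ -7.4324)
m(A, z) = -275/37 - 98/z + z/39 (m(A, z) = (z/39 - 98/z) - 275/37 = (-98/z + z/39) - 275/37 = -275/37 - 98/z + z/39)
m(-219, -233) + 34376 = (-275/37 - 98/(-233) + (1/39)*(-233)) + 34376 = (-275/37 - 98*(-1/233) - 233/39) + 34376 = (-275/37 + 98/233 - 233/39) + 34376 = -4366204/336219 + 34376 = 11553498140/336219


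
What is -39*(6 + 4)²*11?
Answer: -42900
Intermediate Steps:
-39*(6 + 4)²*11 = -39*10²*11 = -39*100*11 = -3900*11 = -42900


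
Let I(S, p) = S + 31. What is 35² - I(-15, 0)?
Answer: 1209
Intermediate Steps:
I(S, p) = 31 + S
35² - I(-15, 0) = 35² - (31 - 15) = 1225 - 1*16 = 1225 - 16 = 1209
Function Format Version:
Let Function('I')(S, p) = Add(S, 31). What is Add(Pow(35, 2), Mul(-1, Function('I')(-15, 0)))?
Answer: 1209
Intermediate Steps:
Function('I')(S, p) = Add(31, S)
Add(Pow(35, 2), Mul(-1, Function('I')(-15, 0))) = Add(Pow(35, 2), Mul(-1, Add(31, -15))) = Add(1225, Mul(-1, 16)) = Add(1225, -16) = 1209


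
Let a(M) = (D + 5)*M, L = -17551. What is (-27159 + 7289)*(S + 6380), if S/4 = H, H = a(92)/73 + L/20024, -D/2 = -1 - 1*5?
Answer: -23461808031055/182719 ≈ -1.2840e+8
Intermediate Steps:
D = 12 (D = -2*(-1 - 1*5) = -2*(-1 - 5) = -2*(-6) = 12)
a(M) = 17*M (a(M) = (12 + 5)*M = 17*M)
H = 30036313/1461752 (H = (17*92)/73 - 17551/20024 = 1564*(1/73) - 17551*1/20024 = 1564/73 - 17551/20024 = 30036313/1461752 ≈ 20.548)
S = 30036313/365438 (S = 4*(30036313/1461752) = 30036313/365438 ≈ 82.193)
(-27159 + 7289)*(S + 6380) = (-27159 + 7289)*(30036313/365438 + 6380) = -19870*2361530753/365438 = -23461808031055/182719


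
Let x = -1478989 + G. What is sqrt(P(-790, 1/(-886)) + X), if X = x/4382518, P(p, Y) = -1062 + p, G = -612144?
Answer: I*sqrt(35579535793652942)/4382518 ≈ 43.04*I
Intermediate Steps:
x = -2091133 (x = -1478989 - 612144 = -2091133)
X = -2091133/4382518 ≈ -0.47715
sqrt(P(-790, 1/(-886)) + X) = sqrt((-1062 - 790) - 2091133/4382518) = sqrt(-1852 - 2091133/4382518) = sqrt(-8118514469/4382518) = I*sqrt(35579535793652942)/4382518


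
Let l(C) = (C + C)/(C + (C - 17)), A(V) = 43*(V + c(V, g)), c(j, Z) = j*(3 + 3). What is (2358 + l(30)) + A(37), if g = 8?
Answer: 580345/43 ≈ 13496.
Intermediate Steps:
c(j, Z) = 6*j (c(j, Z) = j*6 = 6*j)
A(V) = 301*V (A(V) = 43*(V + 6*V) = 43*(7*V) = 301*V)
l(C) = 2*C/(-17 + 2*C) (l(C) = (2*C)/(C + (-17 + C)) = (2*C)/(-17 + 2*C) = 2*C/(-17 + 2*C))
(2358 + l(30)) + A(37) = (2358 + 2*30/(-17 + 2*30)) + 301*37 = (2358 + 2*30/(-17 + 60)) + 11137 = (2358 + 2*30/43) + 11137 = (2358 + 2*30*(1/43)) + 11137 = (2358 + 60/43) + 11137 = 101454/43 + 11137 = 580345/43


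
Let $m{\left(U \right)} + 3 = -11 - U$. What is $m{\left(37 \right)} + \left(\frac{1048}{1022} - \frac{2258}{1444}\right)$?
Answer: $- \frac{19014633}{368942} \approx -51.538$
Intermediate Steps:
$m{\left(U \right)} = -14 - U$ ($m{\left(U \right)} = -3 - \left(11 + U\right) = -14 - U$)
$m{\left(37 \right)} + \left(\frac{1048}{1022} - \frac{2258}{1444}\right) = \left(-14 - 37\right) + \left(\frac{1048}{1022} - \frac{2258}{1444}\right) = \left(-14 - 37\right) + \left(1048 \cdot \frac{1}{1022} - \frac{1129}{722}\right) = -51 + \left(\frac{524}{511} - \frac{1129}{722}\right) = -51 - \frac{198591}{368942} = - \frac{19014633}{368942}$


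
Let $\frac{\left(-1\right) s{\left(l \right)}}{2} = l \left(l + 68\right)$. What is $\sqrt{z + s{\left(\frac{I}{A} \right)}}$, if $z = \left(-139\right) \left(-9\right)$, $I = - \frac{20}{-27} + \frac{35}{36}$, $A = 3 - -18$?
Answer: $\frac{\sqrt{6377792494}}{2268} \approx 35.212$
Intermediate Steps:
$A = 21$ ($A = 3 + 18 = 21$)
$I = \frac{185}{108}$ ($I = \left(-20\right) \left(- \frac{1}{27}\right) + 35 \cdot \frac{1}{36} = \frac{20}{27} + \frac{35}{36} = \frac{185}{108} \approx 1.713$)
$s{\left(l \right)} = - 2 l \left(68 + l\right)$ ($s{\left(l \right)} = - 2 l \left(l + 68\right) = - 2 l \left(68 + l\right)$)
$z = 1251$
$\sqrt{z + s{\left(\frac{I}{A} \right)}} = \sqrt{1251 - 2 \frac{185}{108 \cdot 21} \left(68 + \frac{185}{108 \cdot 21}\right)} = \sqrt{1251 - 2 \cdot \frac{185}{108} \cdot \frac{1}{21} \left(68 + \frac{185}{108} \cdot \frac{1}{21}\right)} = \sqrt{1251 - \frac{185 \left(68 + \frac{185}{2268}\right)}{1134}} = \sqrt{1251 - \frac{185}{1134} \cdot \frac{154409}{2268}} = \sqrt{1251 - \frac{28565665}{2571912}} = \sqrt{\frac{3188896247}{2571912}} = \frac{\sqrt{6377792494}}{2268}$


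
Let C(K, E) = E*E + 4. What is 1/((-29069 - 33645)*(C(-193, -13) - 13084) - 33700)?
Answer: 1/809666754 ≈ 1.2351e-9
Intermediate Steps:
C(K, E) = 4 + E² (C(K, E) = E² + 4 = 4 + E²)
1/((-29069 - 33645)*(C(-193, -13) - 13084) - 33700) = 1/((-29069 - 33645)*((4 + (-13)²) - 13084) - 33700) = 1/(-62714*((4 + 169) - 13084) - 33700) = 1/(-62714*(173 - 13084) - 33700) = 1/(-62714*(-12911) - 33700) = 1/(809700454 - 33700) = 1/809666754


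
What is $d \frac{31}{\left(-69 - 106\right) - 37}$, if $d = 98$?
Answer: $- \frac{1519}{106} \approx -14.33$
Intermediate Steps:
$d \frac{31}{\left(-69 - 106\right) - 37} = 98 \frac{31}{\left(-69 - 106\right) - 37} = 98 \frac{31}{-175 - 37} = 98 \frac{31}{-212} = 98 \cdot 31 \left(- \frac{1}{212}\right) = 98 \left(- \frac{31}{212}\right) = - \frac{1519}{106}$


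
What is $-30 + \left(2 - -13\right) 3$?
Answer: $15$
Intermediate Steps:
$-30 + \left(2 - -13\right) 3 = -30 + \left(2 + 13\right) 3 = -30 + 15 \cdot 3 = -30 + 45 = 15$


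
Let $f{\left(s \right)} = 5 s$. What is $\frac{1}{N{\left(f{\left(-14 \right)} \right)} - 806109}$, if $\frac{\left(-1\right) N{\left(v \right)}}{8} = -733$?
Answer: $- \frac{1}{800245} \approx -1.2496 \cdot 10^{-6}$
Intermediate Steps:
$N{\left(v \right)} = 5864$ ($N{\left(v \right)} = \left(-8\right) \left(-733\right) = 5864$)
$\frac{1}{N{\left(f{\left(-14 \right)} \right)} - 806109} = \frac{1}{5864 - 806109} = \frac{1}{-800245} = - \frac{1}{800245}$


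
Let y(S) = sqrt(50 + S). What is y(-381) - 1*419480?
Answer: -419480 + I*sqrt(331) ≈ -4.1948e+5 + 18.193*I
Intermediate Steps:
y(-381) - 1*419480 = sqrt(50 - 381) - 1*419480 = sqrt(-331) - 419480 = I*sqrt(331) - 419480 = -419480 + I*sqrt(331)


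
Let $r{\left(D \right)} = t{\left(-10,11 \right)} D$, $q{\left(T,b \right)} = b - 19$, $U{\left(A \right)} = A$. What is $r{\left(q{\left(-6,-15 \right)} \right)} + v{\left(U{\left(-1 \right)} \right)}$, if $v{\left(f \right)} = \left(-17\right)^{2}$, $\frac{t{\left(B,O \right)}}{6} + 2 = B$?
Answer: $2737$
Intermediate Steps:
$q{\left(T,b \right)} = -19 + b$
$t{\left(B,O \right)} = -12 + 6 B$
$r{\left(D \right)} = - 72 D$ ($r{\left(D \right)} = \left(-12 + 6 \left(-10\right)\right) D = \left(-12 - 60\right) D = - 72 D$)
$v{\left(f \right)} = 289$
$r{\left(q{\left(-6,-15 \right)} \right)} + v{\left(U{\left(-1 \right)} \right)} = - 72 \left(-19 - 15\right) + 289 = \left(-72\right) \left(-34\right) + 289 = 2448 + 289 = 2737$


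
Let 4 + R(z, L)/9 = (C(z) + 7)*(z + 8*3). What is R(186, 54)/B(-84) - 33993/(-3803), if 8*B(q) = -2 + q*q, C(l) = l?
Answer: 5668226919/13413181 ≈ 422.59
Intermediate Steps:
R(z, L) = -36 + 9*(7 + z)*(24 + z) (R(z, L) = -36 + 9*((z + 7)*(z + 8*3)) = -36 + 9*((7 + z)*(z + 24)) = -36 + 9*((7 + z)*(24 + z)) = -36 + 9*(7 + z)*(24 + z))
B(q) = -1/4 + q**2/8 (B(q) = (-2 + q*q)/8 = (-2 + q**2)/8 = -1/4 + q**2/8)
R(186, 54)/B(-84) - 33993/(-3803) = (1476 + 9*186**2 + 279*186)/(-1/4 + (1/8)*(-84)**2) - 33993/(-3803) = (1476 + 9*34596 + 51894)/(-1/4 + (1/8)*7056) - 33993*(-1/3803) = (1476 + 311364 + 51894)/(-1/4 + 882) + 33993/3803 = 364734/(3527/4) + 33993/3803 = 364734*(4/3527) + 33993/3803 = 1458936/3527 + 33993/3803 = 5668226919/13413181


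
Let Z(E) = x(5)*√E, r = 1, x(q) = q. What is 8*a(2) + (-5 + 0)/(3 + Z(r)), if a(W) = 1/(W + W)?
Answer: 11/8 ≈ 1.3750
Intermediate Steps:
a(W) = 1/(2*W)
Z(E) = 5*√E
8*a(2) + (-5 + 0)/(3 + Z(r)) = 8*((½)/2) + (-5 + 0)/(3 + 5*√1) = 8*((½)*(½)) - 5/(3 + 5*1) = 8*(¼) - 5/(3 + 5) = 2 - 5/8 = 11/8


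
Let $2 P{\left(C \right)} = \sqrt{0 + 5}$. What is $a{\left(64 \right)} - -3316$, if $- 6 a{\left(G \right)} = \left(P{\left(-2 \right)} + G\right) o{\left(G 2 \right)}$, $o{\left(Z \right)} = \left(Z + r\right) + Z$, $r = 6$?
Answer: $\frac{1564}{3} - \frac{131 \sqrt{5}}{6} \approx 472.51$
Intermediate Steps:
$P{\left(C \right)} = \frac{\sqrt{5}}{2}$ ($P{\left(C \right)} = \frac{\sqrt{0 + 5}}{2} = \frac{\sqrt{5}}{2}$)
$o{\left(Z \right)} = 6 + 2 Z$ ($o{\left(Z \right)} = \left(Z + 6\right) + Z = \left(6 + Z\right) + Z = 6 + 2 Z$)
$a{\left(G \right)} = - \frac{\left(6 + 4 G\right) \left(G + \frac{\sqrt{5}}{2}\right)}{6}$ ($a{\left(G \right)} = - \frac{\left(\frac{\sqrt{5}}{2} + G\right) \left(6 + 2 G 2\right)}{6} = - \frac{\left(G + \frac{\sqrt{5}}{2}\right) \left(6 + 2 \cdot 2 G\right)}{6} = - \frac{\left(G + \frac{\sqrt{5}}{2}\right) \left(6 + 4 G\right)}{6} = - \frac{\left(6 + 4 G\right) \left(G + \frac{\sqrt{5}}{2}\right)}{6}$)
$a{\left(64 \right)} - -3316 = - \frac{\left(3 + 2 \cdot 64\right) \left(\sqrt{5} + 2 \cdot 64\right)}{6} - -3316 = - \frac{\left(3 + 128\right) \left(\sqrt{5} + 128\right)}{6} + 3316 = \left(- \frac{1}{6}\right) 131 \left(128 + \sqrt{5}\right) + 3316 = \left(- \frac{8384}{3} - \frac{131 \sqrt{5}}{6}\right) + 3316 = \frac{1564}{3} - \frac{131 \sqrt{5}}{6}$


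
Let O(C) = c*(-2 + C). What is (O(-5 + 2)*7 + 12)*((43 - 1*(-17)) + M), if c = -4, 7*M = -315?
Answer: 2280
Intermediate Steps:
M = -45 (M = (⅐)*(-315) = -45)
O(C) = 8 - 4*C (O(C) = -4*(-2 + C) = 8 - 4*C)
(O(-5 + 2)*7 + 12)*((43 - 1*(-17)) + M) = ((8 - 4*(-5 + 2))*7 + 12)*((43 - 1*(-17)) - 45) = ((8 - 4*(-3))*7 + 12)*((43 + 17) - 45) = ((8 + 12)*7 + 12)*(60 - 45) = (20*7 + 12)*15 = (140 + 12)*15 = 152*15 = 2280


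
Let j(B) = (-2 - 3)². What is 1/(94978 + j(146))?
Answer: 1/95003 ≈ 1.0526e-5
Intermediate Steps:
j(B) = 25 (j(B) = (-5)² = 25)
1/(94978 + j(146)) = 1/(94978 + 25) = 1/95003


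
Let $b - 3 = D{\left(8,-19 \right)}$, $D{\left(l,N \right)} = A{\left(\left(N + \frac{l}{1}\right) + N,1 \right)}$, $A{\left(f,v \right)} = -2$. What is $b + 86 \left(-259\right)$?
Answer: $-22273$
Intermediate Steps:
$D{\left(l,N \right)} = -2$
$b = 1$ ($b = 3 - 2 = 1$)
$b + 86 \left(-259\right) = 1 + 86 \left(-259\right) = 1 - 22274 = -22273$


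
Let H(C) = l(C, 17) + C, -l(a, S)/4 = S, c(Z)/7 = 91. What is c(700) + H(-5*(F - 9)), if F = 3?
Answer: 599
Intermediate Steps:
c(Z) = 637 (c(Z) = 7*91 = 637)
l(a, S) = -4*S
H(C) = -68 + C (H(C) = -4*17 + C = -68 + C)
c(700) + H(-5*(F - 9)) = 637 + (-68 - 5*(3 - 9)) = 637 + (-68 - 5*(-6)) = 637 + (-68 + 30) = 637 - 38 = 599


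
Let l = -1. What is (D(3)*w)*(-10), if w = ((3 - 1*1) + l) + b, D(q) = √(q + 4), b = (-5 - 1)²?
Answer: -370*√7 ≈ -978.93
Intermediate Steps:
b = 36 (b = (-6)² = 36)
D(q) = √(4 + q)
w = 37 (w = ((3 - 1*1) - 1) + 36 = ((3 - 1) - 1) + 36 = (2 - 1) + 36 = 1 + 36 = 37)
(D(3)*w)*(-10) = (√(4 + 3)*37)*(-10) = (√7*37)*(-10) = (37*√7)*(-10) = -370*√7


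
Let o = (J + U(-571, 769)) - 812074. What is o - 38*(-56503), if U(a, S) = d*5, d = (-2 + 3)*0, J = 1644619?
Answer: 2979659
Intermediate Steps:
d = 0 (d = 1*0 = 0)
U(a, S) = 0 (U(a, S) = 0*5 = 0)
o = 832545 (o = (1644619 + 0) - 812074 = 1644619 - 812074 = 832545)
o - 38*(-56503) = 832545 - 38*(-56503) = 832545 - 1*(-2147114) = 832545 + 2147114 = 2979659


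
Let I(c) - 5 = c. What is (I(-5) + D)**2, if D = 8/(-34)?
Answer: 16/289 ≈ 0.055363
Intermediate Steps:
I(c) = 5 + c
D = -4/17 (D = 8*(-1/34) = -4/17 ≈ -0.23529)
(I(-5) + D)**2 = ((5 - 5) - 4/17)**2 = (0 - 4/17)**2 = (-4/17)**2 = 16/289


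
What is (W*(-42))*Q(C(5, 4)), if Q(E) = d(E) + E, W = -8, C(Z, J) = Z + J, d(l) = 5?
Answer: 4704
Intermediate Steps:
C(Z, J) = J + Z
Q(E) = 5 + E
(W*(-42))*Q(C(5, 4)) = (-8*(-42))*(5 + (4 + 5)) = 336*(5 + 9) = 336*14 = 4704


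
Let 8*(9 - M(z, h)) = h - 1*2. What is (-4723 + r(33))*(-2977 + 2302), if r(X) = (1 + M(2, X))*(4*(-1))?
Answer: 6409125/2 ≈ 3.2046e+6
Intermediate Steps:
M(z, h) = 37/4 - h/8 (M(z, h) = 9 - (h - 1*2)/8 = 9 - (h - 2)/8 = 9 - (-2 + h)/8 = 9 + (¼ - h/8) = 37/4 - h/8)
r(X) = -41 + X/2 (r(X) = (1 + (37/4 - X/8))*(4*(-1)) = (41/4 - X/8)*(-4) = -41 + X/2)
(-4723 + r(33))*(-2977 + 2302) = (-4723 + (-41 + (½)*33))*(-2977 + 2302) = (-4723 + (-41 + 33/2))*(-675) = (-4723 - 49/2)*(-675) = -9495/2*(-675) = 6409125/2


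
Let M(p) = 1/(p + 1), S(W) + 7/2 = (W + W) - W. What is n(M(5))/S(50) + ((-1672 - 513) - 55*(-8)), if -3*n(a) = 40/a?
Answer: -162445/93 ≈ -1746.7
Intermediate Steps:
S(W) = -7/2 + W (S(W) = -7/2 + ((W + W) - W) = -7/2 + (2*W - W) = -7/2 + W)
M(p) = 1/(1 + p)
n(a) = -40/(3*a)
n(M(5))/S(50) + ((-1672 - 513) - 55*(-8)) = (-40/(3*(1/(1 + 5))))/(-7/2 + 50) + ((-1672 - 513) - 55*(-8)) = (-40/(3*(1/6)))/(93/2) + (-2185 + 440) = -40/(3*⅙)*(2/93) - 1745 = -40/3*6*(2/93) - 1745 = -80*2/93 - 1745 = -160/93 - 1745 = -162445/93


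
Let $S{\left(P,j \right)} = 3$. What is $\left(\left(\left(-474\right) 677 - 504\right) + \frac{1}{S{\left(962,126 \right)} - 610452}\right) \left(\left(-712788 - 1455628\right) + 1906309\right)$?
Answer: $\frac{17141756692798131}{203483} \approx 8.4242 \cdot 10^{10}$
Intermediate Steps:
$\left(\left(\left(-474\right) 677 - 504\right) + \frac{1}{S{\left(962,126 \right)} - 610452}\right) \left(\left(-712788 - 1455628\right) + 1906309\right) = \left(\left(\left(-474\right) 677 - 504\right) + \frac{1}{3 - 610452}\right) \left(\left(-712788 - 1455628\right) + 1906309\right) = \left(\left(-320898 - 504\right) + \frac{1}{-610449}\right) \left(\left(-712788 - 1455628\right) + 1906309\right) = \left(-321402 - \frac{1}{610449}\right) \left(-2168416 + 1906309\right) = \left(- \frac{196199529499}{610449}\right) \left(-262107\right) = \frac{17141756692798131}{203483}$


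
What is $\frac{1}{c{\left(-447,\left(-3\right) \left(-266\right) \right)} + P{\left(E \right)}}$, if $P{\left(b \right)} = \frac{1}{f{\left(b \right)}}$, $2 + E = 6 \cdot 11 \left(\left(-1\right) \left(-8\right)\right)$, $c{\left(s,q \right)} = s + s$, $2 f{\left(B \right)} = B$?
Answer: $- \frac{263}{235121} \approx -0.0011186$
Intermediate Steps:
$f{\left(B \right)} = \frac{B}{2}$
$c{\left(s,q \right)} = 2 s$
$E = 526$ ($E = -2 + 6 \cdot 11 \left(\left(-1\right) \left(-8\right)\right) = -2 + 66 \cdot 8 = -2 + 528 = 526$)
$P{\left(b \right)} = \frac{2}{b}$ ($P{\left(b \right)} = \frac{1}{\frac{1}{2} b} = \frac{2}{b}$)
$\frac{1}{c{\left(-447,\left(-3\right) \left(-266\right) \right)} + P{\left(E \right)}} = \frac{1}{2 \left(-447\right) + \frac{2}{526}} = \frac{1}{-894 + 2 \cdot \frac{1}{526}} = \frac{1}{-894 + \frac{1}{263}} = \frac{1}{- \frac{235121}{263}} = - \frac{263}{235121}$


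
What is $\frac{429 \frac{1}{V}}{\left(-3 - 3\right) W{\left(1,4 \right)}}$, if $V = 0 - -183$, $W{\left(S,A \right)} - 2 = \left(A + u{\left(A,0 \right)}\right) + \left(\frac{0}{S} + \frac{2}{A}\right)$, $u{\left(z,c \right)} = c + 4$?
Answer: $- \frac{143}{3843} \approx -0.037211$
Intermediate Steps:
$u{\left(z,c \right)} = 4 + c$
$W{\left(S,A \right)} = 6 + A + \frac{2}{A}$ ($W{\left(S,A \right)} = 2 + \left(\left(A + \left(4 + 0\right)\right) + \left(\frac{0}{S} + \frac{2}{A}\right)\right) = 2 + \left(\left(A + 4\right) + \left(0 + \frac{2}{A}\right)\right) = 2 + \left(\left(4 + A\right) + \frac{2}{A}\right) = 2 + \left(4 + A + \frac{2}{A}\right) = 6 + A + \frac{2}{A}$)
$V = 183$ ($V = 0 + 183 = 183$)
$\frac{429 \frac{1}{V}}{\left(-3 - 3\right) W{\left(1,4 \right)}} = \frac{429 \cdot \frac{1}{183}}{\left(-3 - 3\right) \left(6 + 4 + \frac{2}{4}\right)} = \frac{429 \cdot \frac{1}{183}}{\left(-6\right) \left(6 + 4 + 2 \cdot \frac{1}{4}\right)} = \frac{143}{61 \left(- 6 \left(6 + 4 + \frac{1}{2}\right)\right)} = \frac{143}{61 \left(\left(-6\right) \frac{21}{2}\right)} = \frac{143}{61 \left(-63\right)} = \frac{143}{61} \left(- \frac{1}{63}\right) = - \frac{143}{3843}$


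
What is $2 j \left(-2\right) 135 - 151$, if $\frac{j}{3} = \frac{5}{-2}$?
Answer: $3899$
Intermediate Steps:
$j = - \frac{15}{2}$ ($j = 3 \frac{5}{-2} = 3 \cdot 5 \left(- \frac{1}{2}\right) = 3 \left(- \frac{5}{2}\right) = - \frac{15}{2} \approx -7.5$)
$2 j \left(-2\right) 135 - 151 = 2 \left(- \frac{15}{2}\right) \left(-2\right) 135 - 151 = \left(-15\right) \left(-2\right) 135 - 151 = 30 \cdot 135 - 151 = 4050 - 151 = 3899$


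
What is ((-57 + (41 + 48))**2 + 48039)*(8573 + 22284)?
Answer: 1513936991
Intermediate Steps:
((-57 + (41 + 48))**2 + 48039)*(8573 + 22284) = ((-57 + 89)**2 + 48039)*30857 = (32**2 + 48039)*30857 = (1024 + 48039)*30857 = 49063*30857 = 1513936991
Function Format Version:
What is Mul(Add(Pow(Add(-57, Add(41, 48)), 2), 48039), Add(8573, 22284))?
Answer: 1513936991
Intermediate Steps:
Mul(Add(Pow(Add(-57, Add(41, 48)), 2), 48039), Add(8573, 22284)) = Mul(Add(Pow(Add(-57, 89), 2), 48039), 30857) = Mul(Add(Pow(32, 2), 48039), 30857) = Mul(Add(1024, 48039), 30857) = Mul(49063, 30857) = 1513936991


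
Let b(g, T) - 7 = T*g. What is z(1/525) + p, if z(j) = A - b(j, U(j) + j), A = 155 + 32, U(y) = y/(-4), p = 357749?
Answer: 131538907499/367500 ≈ 3.5793e+5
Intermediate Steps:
U(y) = -y/4 (U(y) = y*(-1/4) = -y/4)
b(g, T) = 7 + T*g
A = 187
z(j) = 180 - 3*j**2/4 (z(j) = 187 - (7 + (-j/4 + j)*j) = 187 - (7 + (3*j/4)*j) = 187 - (7 + 3*j**2/4) = 187 + (-7 - 3*j**2/4) = 180 - 3*j**2/4)
z(1/525) + p = (180 - 3*(1/525)**2/4) + 357749 = (180 - 3/4*1/275625) + 357749 = (180 - 1/367500) + 357749 = 66149999/367500 + 357749 = 131538907499/367500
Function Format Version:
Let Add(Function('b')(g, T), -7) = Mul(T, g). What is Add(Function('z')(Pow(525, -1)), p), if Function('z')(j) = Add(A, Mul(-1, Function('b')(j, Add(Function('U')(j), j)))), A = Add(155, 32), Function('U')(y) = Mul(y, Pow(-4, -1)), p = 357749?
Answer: Rational(131538907499, 367500) ≈ 3.5793e+5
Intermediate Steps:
Function('U')(y) = Mul(Rational(-1, 4), y) (Function('U')(y) = Mul(y, Rational(-1, 4)) = Mul(Rational(-1, 4), y))
Function('b')(g, T) = Add(7, Mul(T, g))
A = 187
Function('z')(j) = Add(180, Mul(Rational(-3, 4), Pow(j, 2))) (Function('z')(j) = Add(187, Mul(-1, Add(7, Mul(Add(Mul(Rational(-1, 4), j), j), j)))) = Add(187, Mul(-1, Add(7, Mul(Mul(Rational(3, 4), j), j)))) = Add(187, Mul(-1, Add(7, Mul(Rational(3, 4), Pow(j, 2))))) = Add(187, Add(-7, Mul(Rational(-3, 4), Pow(j, 2)))) = Add(180, Mul(Rational(-3, 4), Pow(j, 2))))
Add(Function('z')(Pow(525, -1)), p) = Add(Add(180, Mul(Rational(-3, 4), Pow(Pow(525, -1), 2))), 357749) = Add(Add(180, Mul(Rational(-3, 4), Pow(Rational(1, 525), 2))), 357749) = Add(Add(180, Mul(Rational(-3, 4), Rational(1, 275625))), 357749) = Add(Add(180, Rational(-1, 367500)), 357749) = Add(Rational(66149999, 367500), 357749) = Rational(131538907499, 367500)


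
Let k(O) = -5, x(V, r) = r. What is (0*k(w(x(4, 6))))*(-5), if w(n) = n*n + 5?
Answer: 0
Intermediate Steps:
w(n) = 5 + n² (w(n) = n² + 5 = 5 + n²)
(0*k(w(x(4, 6))))*(-5) = (0*(-5))*(-5) = 0*(-5) = 0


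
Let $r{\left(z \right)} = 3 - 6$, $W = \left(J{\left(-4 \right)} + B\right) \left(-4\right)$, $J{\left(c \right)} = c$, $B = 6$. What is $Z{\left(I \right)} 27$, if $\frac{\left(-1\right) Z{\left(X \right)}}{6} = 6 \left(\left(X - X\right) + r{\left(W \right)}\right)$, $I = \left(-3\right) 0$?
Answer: $2916$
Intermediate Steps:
$W = -8$ ($W = \left(-4 + 6\right) \left(-4\right) = 2 \left(-4\right) = -8$)
$r{\left(z \right)} = -3$ ($r{\left(z \right)} = 3 - 6 = -3$)
$I = 0$
$Z{\left(X \right)} = 108$ ($Z{\left(X \right)} = - 6 \cdot 6 \left(\left(X - X\right) - 3\right) = - 6 \cdot 6 \left(0 - 3\right) = - 6 \cdot 6 \left(-3\right) = \left(-6\right) \left(-18\right) = 108$)
$Z{\left(I \right)} 27 = 108 \cdot 27 = 2916$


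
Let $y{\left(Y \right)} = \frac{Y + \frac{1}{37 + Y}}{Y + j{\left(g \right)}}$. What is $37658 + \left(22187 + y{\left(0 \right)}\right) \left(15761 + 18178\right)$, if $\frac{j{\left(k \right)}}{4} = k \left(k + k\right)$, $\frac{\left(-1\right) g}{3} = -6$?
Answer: $\frac{891602025603}{1184} \approx 7.5304 \cdot 10^{8}$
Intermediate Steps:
$g = 18$ ($g = \left(-3\right) \left(-6\right) = 18$)
$j{\left(k \right)} = 8 k^{2}$ ($j{\left(k \right)} = 4 k \left(k + k\right) = 4 k 2 k = 4 \cdot 2 k^{2} = 8 k^{2}$)
$y{\left(Y \right)} = \frac{Y + \frac{1}{37 + Y}}{2592 + Y}$ ($y{\left(Y \right)} = \frac{Y + \frac{1}{37 + Y}}{Y + 8 \cdot 18^{2}} = \frac{Y + \frac{1}{37 + Y}}{Y + 8 \cdot 324} = \frac{Y + \frac{1}{37 + Y}}{Y + 2592} = \frac{Y + \frac{1}{37 + Y}}{2592 + Y}$)
$37658 + \left(22187 + y{\left(0 \right)}\right) \left(15761 + 18178\right) = 37658 + \left(22187 + \frac{1 + 0^{2} + 37 \cdot 0}{95904 + 0^{2} + 2629 \cdot 0}\right) \left(15761 + 18178\right) = 37658 + \left(22187 + \frac{1 + 0 + 0}{95904 + 0 + 0}\right) 33939 = 37658 + \left(22187 + \frac{1}{95904} \cdot 1\right) 33939 = 37658 + \left(22187 + \frac{1}{95904}\right) 33939 = 37658 + \frac{2127822049}{95904} \cdot 33939 = 37658 + \frac{891557438531}{1184} = \frac{891602025603}{1184}$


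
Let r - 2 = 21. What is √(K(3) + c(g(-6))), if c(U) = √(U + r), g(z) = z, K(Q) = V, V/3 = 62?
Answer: √(186 + √17) ≈ 13.789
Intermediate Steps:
V = 186 (V = 3*62 = 186)
r = 23 (r = 2 + 21 = 23)
K(Q) = 186
c(U) = √(23 + U) (c(U) = √(U + 23) = √(23 + U))
√(K(3) + c(g(-6))) = √(186 + √(23 - 6)) = √(186 + √17)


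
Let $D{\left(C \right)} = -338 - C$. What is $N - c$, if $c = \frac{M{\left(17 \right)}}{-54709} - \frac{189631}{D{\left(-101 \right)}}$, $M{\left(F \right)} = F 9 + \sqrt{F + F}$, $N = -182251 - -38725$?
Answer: $- \frac{1871337338476}{12966033} + \frac{\sqrt{34}}{54709} \approx -1.4433 \cdot 10^{5}$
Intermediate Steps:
$N = -143526$ ($N = -182251 + 38725 = -143526$)
$M{\left(F \right)} = 9 F + \sqrt{2} \sqrt{F}$ ($M{\left(F \right)} = 9 F + \sqrt{2 F} = 9 F + \sqrt{2} \sqrt{F}$)
$c = \frac{10374486118}{12966033} - \frac{\sqrt{34}}{54709}$ ($c = \frac{9 \cdot 17 + \sqrt{2} \sqrt{17}}{-54709} - \frac{189631}{-338 - -101} = \left(153 + \sqrt{34}\right) \left(- \frac{1}{54709}\right) - \frac{189631}{-338 + 101} = \left(- \frac{153}{54709} - \frac{\sqrt{34}}{54709}\right) - \frac{189631}{-237} = \left(- \frac{153}{54709} - \frac{\sqrt{34}}{54709}\right) - - \frac{189631}{237} = \left(- \frac{153}{54709} - \frac{\sqrt{34}}{54709}\right) + \frac{189631}{237} = \frac{10374486118}{12966033} - \frac{\sqrt{34}}{54709} \approx 800.13$)
$N - c = -143526 - \left(\frac{10374486118}{12966033} - \frac{\sqrt{34}}{54709}\right) = - \frac{1871337338476}{12966033} + \frac{\sqrt{34}}{54709}$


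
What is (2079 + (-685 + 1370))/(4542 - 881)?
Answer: 2764/3661 ≈ 0.75498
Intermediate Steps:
(2079 + (-685 + 1370))/(4542 - 881) = (2079 + 685)/3661 = 2764*(1/3661) = 2764/3661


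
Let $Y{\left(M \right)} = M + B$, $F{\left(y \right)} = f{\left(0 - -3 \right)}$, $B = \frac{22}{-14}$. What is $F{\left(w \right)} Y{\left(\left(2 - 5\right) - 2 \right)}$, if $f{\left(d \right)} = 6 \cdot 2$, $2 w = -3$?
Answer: $- \frac{552}{7} \approx -78.857$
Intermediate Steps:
$B = - \frac{11}{7}$ ($B = 22 \left(- \frac{1}{14}\right) = - \frac{11}{7} \approx -1.5714$)
$w = - \frac{3}{2}$ ($w = \frac{1}{2} \left(-3\right) = - \frac{3}{2} \approx -1.5$)
$f{\left(d \right)} = 12$
$F{\left(y \right)} = 12$
$Y{\left(M \right)} = - \frac{11}{7} + M$ ($Y{\left(M \right)} = M - \frac{11}{7} = - \frac{11}{7} + M$)
$F{\left(w \right)} Y{\left(\left(2 - 5\right) - 2 \right)} = 12 \left(- \frac{11}{7} + \left(\left(2 - 5\right) - 2\right)\right) = 12 \left(- \frac{11}{7} - 5\right) = 12 \left(- \frac{46}{7}\right) = - \frac{552}{7}$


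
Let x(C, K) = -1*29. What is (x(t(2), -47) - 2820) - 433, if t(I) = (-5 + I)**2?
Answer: -3282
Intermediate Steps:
x(C, K) = -29
(x(t(2), -47) - 2820) - 433 = (-29 - 2820) - 433 = -2849 - 433 = -3282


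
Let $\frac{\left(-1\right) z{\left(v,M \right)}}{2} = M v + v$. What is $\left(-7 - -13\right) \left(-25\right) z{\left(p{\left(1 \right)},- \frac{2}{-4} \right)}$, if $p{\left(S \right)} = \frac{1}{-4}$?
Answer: $- \frac{225}{2} \approx -112.5$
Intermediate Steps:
$p{\left(S \right)} = - \frac{1}{4}$
$z{\left(v,M \right)} = - 2 v - 2 M v$ ($z{\left(v,M \right)} = - 2 \left(M v + v\right) = - 2 \left(v + M v\right) = - 2 v - 2 M v$)
$\left(-7 - -13\right) \left(-25\right) z{\left(p{\left(1 \right)},- \frac{2}{-4} \right)} = \left(-7 - -13\right) \left(-25\right) \left(\left(-2\right) \left(- \frac{1}{4}\right) \left(1 - \frac{2}{-4}\right)\right) = \left(-7 + 13\right) \left(-25\right) \left(\left(-2\right) \left(- \frac{1}{4}\right) \left(1 - - \frac{1}{2}\right)\right) = 6 \left(-25\right) \left(\left(-2\right) \left(- \frac{1}{4}\right) \left(1 + \frac{1}{2}\right)\right) = - 150 \left(\left(-2\right) \left(- \frac{1}{4}\right) \frac{3}{2}\right) = \left(-150\right) \frac{3}{4} = - \frac{225}{2}$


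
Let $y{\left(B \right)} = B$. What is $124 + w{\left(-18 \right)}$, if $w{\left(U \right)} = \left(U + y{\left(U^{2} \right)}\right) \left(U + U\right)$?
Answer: $-10892$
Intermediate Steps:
$w{\left(U \right)} = 2 U \left(U + U^{2}\right)$ ($w{\left(U \right)} = \left(U + U^{2}\right) \left(U + U\right) = \left(U + U^{2}\right) 2 U = 2 U \left(U + U^{2}\right)$)
$124 + w{\left(-18 \right)} = 124 + 2 \left(-18\right)^{2} \left(1 - 18\right) = 124 + 2 \cdot 324 \left(-17\right) = 124 - 11016 = -10892$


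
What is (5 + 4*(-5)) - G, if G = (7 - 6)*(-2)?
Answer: -13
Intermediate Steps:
G = -2 (G = 1*(-2) = -2)
(5 + 4*(-5)) - G = (5 + 4*(-5)) - 1*(-2) = (5 - 20) + 2 = -15 + 2 = -13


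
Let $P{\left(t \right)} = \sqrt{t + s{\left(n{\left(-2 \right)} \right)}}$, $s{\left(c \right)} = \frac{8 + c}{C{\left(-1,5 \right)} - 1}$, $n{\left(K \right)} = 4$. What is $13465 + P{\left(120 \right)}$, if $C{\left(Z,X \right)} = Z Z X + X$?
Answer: $13465 + \frac{2 \sqrt{273}}{3} \approx 13476.0$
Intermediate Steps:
$C{\left(Z,X \right)} = X + X Z^{2}$ ($C{\left(Z,X \right)} = Z^{2} X + X = X Z^{2} + X = X + X Z^{2}$)
$s{\left(c \right)} = \frac{8}{9} + \frac{c}{9}$ ($s{\left(c \right)} = \frac{8 + c}{5 \left(1 + \left(-1\right)^{2}\right) - 1} = \frac{8 + c}{5 \left(1 + 1\right) - 1} = \frac{8 + c}{5 \cdot 2 - 1} = \frac{8 + c}{10 - 1} = \frac{8 + c}{9} = \left(8 + c\right) \frac{1}{9} = \frac{8}{9} + \frac{c}{9}$)
$P{\left(t \right)} = \sqrt{\frac{4}{3} + t}$ ($P{\left(t \right)} = \sqrt{t + \left(\frac{8}{9} + \frac{1}{9} \cdot 4\right)} = \sqrt{t + \left(\frac{8}{9} + \frac{4}{9}\right)} = \sqrt{t + \frac{4}{3}} = \sqrt{\frac{4}{3} + t}$)
$13465 + P{\left(120 \right)} = 13465 + \frac{\sqrt{12 + 9 \cdot 120}}{3} = 13465 + \frac{\sqrt{12 + 1080}}{3} = 13465 + \frac{\sqrt{1092}}{3} = 13465 + \frac{2 \sqrt{273}}{3}$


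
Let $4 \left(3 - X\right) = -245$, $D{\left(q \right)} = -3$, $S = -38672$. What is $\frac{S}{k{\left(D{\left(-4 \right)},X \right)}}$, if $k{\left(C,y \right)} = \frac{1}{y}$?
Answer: $-2484676$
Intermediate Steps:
$X = \frac{257}{4}$ ($X = 3 - - \frac{245}{4} = 3 + \frac{245}{4} = \frac{257}{4} \approx 64.25$)
$\frac{S}{k{\left(D{\left(-4 \right)},X \right)}} = - \frac{38672}{\frac{1}{\frac{257}{4}}} = - \frac{38672}{\frac{4}{257}} = \left(-38672\right) \frac{257}{4} = -2484676$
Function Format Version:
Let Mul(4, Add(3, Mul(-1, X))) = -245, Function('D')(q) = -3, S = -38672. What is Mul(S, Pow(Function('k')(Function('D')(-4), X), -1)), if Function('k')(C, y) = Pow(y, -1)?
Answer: -2484676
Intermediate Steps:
X = Rational(257, 4) (X = Add(3, Mul(Rational(-1, 4), -245)) = Add(3, Rational(245, 4)) = Rational(257, 4) ≈ 64.250)
Mul(S, Pow(Function('k')(Function('D')(-4), X), -1)) = Mul(-38672, Pow(Pow(Rational(257, 4), -1), -1)) = Mul(-38672, Pow(Rational(4, 257), -1)) = Mul(-38672, Rational(257, 4)) = -2484676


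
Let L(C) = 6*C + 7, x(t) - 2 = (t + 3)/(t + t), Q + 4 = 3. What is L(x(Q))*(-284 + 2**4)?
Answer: -3484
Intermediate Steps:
Q = -1 (Q = -4 + 3 = -1)
x(t) = 2 + (3 + t)/(2*t) (x(t) = 2 + (t + 3)/(t + t) = 2 + (3 + t)/((2*t)) = 2 + (3 + t)*(1/(2*t)) = 2 + (3 + t)/(2*t))
L(C) = 7 + 6*C
L(x(Q))*(-284 + 2**4) = (7 + 6*((1/2)*(3 + 5*(-1))/(-1)))*(-284 + 2**4) = (7 + 6*((1/2)*(-1)*(3 - 5)))*(-284 + 16) = (7 + 6*((1/2)*(-1)*(-2)))*(-268) = (7 + 6*1)*(-268) = (7 + 6)*(-268) = 13*(-268) = -3484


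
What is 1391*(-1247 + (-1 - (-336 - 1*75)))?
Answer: -1164267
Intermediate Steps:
1391*(-1247 + (-1 - (-336 - 1*75))) = 1391*(-1247 + (-1 - (-336 - 75))) = 1391*(-1247 + (-1 - 1*(-411))) = 1391*(-1247 + (-1 + 411)) = 1391*(-1247 + 410) = 1391*(-837) = -1164267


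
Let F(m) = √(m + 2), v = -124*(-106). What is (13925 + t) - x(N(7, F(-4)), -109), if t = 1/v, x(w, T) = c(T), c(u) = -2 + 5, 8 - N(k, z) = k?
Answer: 182990769/13144 ≈ 13922.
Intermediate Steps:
v = 13144
F(m) = √(2 + m)
N(k, z) = 8 - k
c(u) = 3
x(w, T) = 3
t = 1/13144 ≈ 7.6080e-5
(13925 + t) - x(N(7, F(-4)), -109) = (13925 + 1/13144) - 1*3 = 183030201/13144 - 3 = 182990769/13144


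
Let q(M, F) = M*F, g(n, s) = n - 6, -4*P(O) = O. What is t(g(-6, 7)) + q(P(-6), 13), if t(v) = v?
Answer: 15/2 ≈ 7.5000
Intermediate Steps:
P(O) = -O/4
g(n, s) = -6 + n
q(M, F) = F*M
t(g(-6, 7)) + q(P(-6), 13) = (-6 - 6) + 13*(-1/4*(-6)) = -12 + 13*(3/2) = -12 + 39/2 = 15/2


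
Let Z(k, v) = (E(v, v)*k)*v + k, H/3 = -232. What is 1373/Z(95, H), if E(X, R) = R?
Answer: 1373/46019615 ≈ 2.9835e-5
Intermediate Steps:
H = -696 (H = 3*(-232) = -696)
Z(k, v) = k + k*v**2 (Z(k, v) = (v*k)*v + k = (k*v)*v + k = k*v**2 + k = k + k*v**2)
1373/Z(95, H) = 1373/((95*(1 + (-696)**2))) = 1373/((95*(1 + 484416))) = 1373/((95*484417)) = 1373/46019615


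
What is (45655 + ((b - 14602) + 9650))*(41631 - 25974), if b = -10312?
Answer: 475831887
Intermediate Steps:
(45655 + ((b - 14602) + 9650))*(41631 - 25974) = (45655 + ((-10312 - 14602) + 9650))*(41631 - 25974) = (45655 + (-24914 + 9650))*15657 = (45655 - 15264)*15657 = 30391*15657 = 475831887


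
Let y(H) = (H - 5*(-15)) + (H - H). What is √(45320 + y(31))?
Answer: √45426 ≈ 213.13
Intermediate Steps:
y(H) = 75 + H (y(H) = (H + 75) + 0 = (75 + H) + 0 = 75 + H)
√(45320 + y(31)) = √(45320 + (75 + 31)) = √(45320 + 106) = √45426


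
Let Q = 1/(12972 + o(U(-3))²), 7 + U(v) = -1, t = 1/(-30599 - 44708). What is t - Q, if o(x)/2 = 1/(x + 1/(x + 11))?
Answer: -46699627/516773502768 ≈ -9.0368e-5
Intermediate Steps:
t = -1/75307 (t = 1/(-75307) = -1/75307 ≈ -1.3279e-5)
U(v) = -8 (U(v) = -7 - 1 = -8)
o(x) = 2/(x + 1/(11 + x)) (o(x) = 2/(x + 1/(x + 11)) = 2/(x + 1/(11 + x)))
Q = 529/6862224 (Q = 1/(12972 + (2*(11 - 8)/(1 + (-8)² + 11*(-8)))²) = 1/(12972 + (2*3/(1 + 64 - 88))²) = 1/(12972 + (2*3/(-23))²) = 1/(12972 + (2*(-1/23)*3)²) = 1/(12972 + (-6/23)²) = 1/(12972 + 36/529) = 1/(6862224/529) = 529/6862224 ≈ 7.7089e-5)
t - Q = -1/75307 - 1*529/6862224 = -1/75307 - 529/6862224 = -46699627/516773502768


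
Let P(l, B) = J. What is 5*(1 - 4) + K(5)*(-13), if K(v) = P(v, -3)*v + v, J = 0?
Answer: -80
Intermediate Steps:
P(l, B) = 0
K(v) = v (K(v) = 0*v + v = 0 + v = v)
5*(1 - 4) + K(5)*(-13) = 5*(1 - 4) + 5*(-13) = 5*(-3) - 65 = -15 - 65 = -80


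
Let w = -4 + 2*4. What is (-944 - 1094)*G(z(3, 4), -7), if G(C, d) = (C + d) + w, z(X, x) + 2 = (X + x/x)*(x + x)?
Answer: -55026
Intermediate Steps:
w = 4 (w = -4 + 8 = 4)
z(X, x) = -2 + 2*x*(1 + X) (z(X, x) = -2 + (X + x/x)*(x + x) = -2 + (X + 1)*(2*x) = -2 + (1 + X)*(2*x) = -2 + 2*x*(1 + X))
G(C, d) = 4 + C + d (G(C, d) = (C + d) + 4 = 4 + C + d)
(-944 - 1094)*G(z(3, 4), -7) = (-944 - 1094)*(4 + (-2 + 2*4 + 2*3*4) - 7) = -2038*(4 + (-2 + 8 + 24) - 7) = -2038*(4 + 30 - 7) = -2038*27 = -55026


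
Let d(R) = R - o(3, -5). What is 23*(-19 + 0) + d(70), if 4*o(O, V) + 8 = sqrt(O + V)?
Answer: -365 - I*sqrt(2)/4 ≈ -365.0 - 0.35355*I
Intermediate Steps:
o(O, V) = -2 + sqrt(O + V)/4
d(R) = 2 + R - I*sqrt(2)/4 (d(R) = R - (-2 + sqrt(3 - 5)/4) = R - (-2 + sqrt(-2)/4) = R - (-2 + (I*sqrt(2))/4) = R - (-2 + I*sqrt(2)/4) = R + (2 - I*sqrt(2)/4) = 2 + R - I*sqrt(2)/4)
23*(-19 + 0) + d(70) = 23*(-19 + 0) + (2 + 70 - I*sqrt(2)/4) = 23*(-19) + (72 - I*sqrt(2)/4) = -437 + (72 - I*sqrt(2)/4) = -365 - I*sqrt(2)/4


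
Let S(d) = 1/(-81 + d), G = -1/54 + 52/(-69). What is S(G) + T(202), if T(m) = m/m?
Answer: 100319/101561 ≈ 0.98777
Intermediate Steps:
G = -959/1242 (G = -1*1/54 + 52*(-1/69) = -1/54 - 52/69 = -959/1242 ≈ -0.77214)
T(m) = 1
S(G) + T(202) = 1/(-81 - 959/1242) + 1 = 1/(-101561/1242) + 1 = -1242/101561 + 1 = 100319/101561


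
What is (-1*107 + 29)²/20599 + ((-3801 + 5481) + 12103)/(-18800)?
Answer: -169536817/387261200 ≈ -0.43778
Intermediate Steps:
(-1*107 + 29)²/20599 + ((-3801 + 5481) + 12103)/(-18800) = (-107 + 29)²*(1/20599) + (1680 + 12103)*(-1/18800) = (-78)²*(1/20599) + 13783*(-1/18800) = 6084*(1/20599) - 13783/18800 = 6084/20599 - 13783/18800 = -169536817/387261200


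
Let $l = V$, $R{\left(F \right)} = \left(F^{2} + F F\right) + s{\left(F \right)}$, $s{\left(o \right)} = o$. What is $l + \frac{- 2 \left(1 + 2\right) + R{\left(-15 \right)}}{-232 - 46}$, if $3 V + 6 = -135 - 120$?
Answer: $- \frac{24615}{278} \approx -88.543$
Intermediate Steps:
$R{\left(F \right)} = F + 2 F^{2}$ ($R{\left(F \right)} = \left(F^{2} + F F\right) + F = \left(F^{2} + F^{2}\right) + F = 2 F^{2} + F = F + 2 F^{2}$)
$V = -87$ ($V = -2 + \frac{-135 - 120}{3} = -2 + \frac{1}{3} \left(-255\right) = -2 - 85 = -87$)
$l = -87$
$l + \frac{- 2 \left(1 + 2\right) + R{\left(-15 \right)}}{-232 - 46} = -87 + \frac{- 2 \left(1 + 2\right) - 15 \left(1 + 2 \left(-15\right)\right)}{-232 - 46} = -87 + \frac{\left(-2\right) 3 - 15 \left(1 - 30\right)}{-278} = -87 + \left(-6 - -435\right) \left(- \frac{1}{278}\right) = -87 + \left(-6 + 435\right) \left(- \frac{1}{278}\right) = -87 + 429 \left(- \frac{1}{278}\right) = -87 - \frac{429}{278} = - \frac{24615}{278}$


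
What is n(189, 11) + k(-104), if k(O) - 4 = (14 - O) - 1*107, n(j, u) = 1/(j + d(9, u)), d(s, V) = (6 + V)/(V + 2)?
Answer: 37123/2474 ≈ 15.005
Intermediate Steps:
d(s, V) = (6 + V)/(2 + V)
n(j, u) = 1/(j + (6 + u)/(2 + u))
k(O) = -89 - O (k(O) = 4 + ((14 - O) - 1*107) = 4 + ((14 - O) - 107) = 4 + (-93 - O) = -89 - O)
n(189, 11) + k(-104) = (2 + 11)/(6 + 11 + 189*(2 + 11)) + (-89 - 1*(-104)) = 13/(6 + 11 + 189*13) + (-89 + 104) = 13/(6 + 11 + 2457) + 15 = 13/2474 + 15 = 37123/2474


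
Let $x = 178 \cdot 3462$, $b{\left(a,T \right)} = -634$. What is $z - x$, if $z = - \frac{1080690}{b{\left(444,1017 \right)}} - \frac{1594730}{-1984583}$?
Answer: $- \frac{386609097168851}{629112811} \approx -6.1453 \cdot 10^{5}$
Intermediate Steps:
$x = 616236$
$z = \frac{1072865030545}{629112811}$ ($z = - \frac{1080690}{-634} - \frac{1594730}{-1984583} = \left(-1080690\right) \left(- \frac{1}{634}\right) - - \frac{1594730}{1984583} = \frac{540345}{317} + \frac{1594730}{1984583} = \frac{1072865030545}{629112811} \approx 1705.4$)
$z - x = \frac{1072865030545}{629112811} - 616236 = - \frac{386609097168851}{629112811}$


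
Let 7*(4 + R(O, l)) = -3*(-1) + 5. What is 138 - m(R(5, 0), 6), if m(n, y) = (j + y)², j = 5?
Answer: 17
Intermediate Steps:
R(O, l) = -20/7 (R(O, l) = -4 + (-3*(-1) + 5)/7 = -4 + (3 + 5)/7 = -4 + (⅐)*8 = -4 + 8/7 = -20/7)
m(n, y) = (5 + y)²
138 - m(R(5, 0), 6) = 138 - (5 + 6)² = 138 - 1*11² = 138 - 1*121 = 138 - 121 = 17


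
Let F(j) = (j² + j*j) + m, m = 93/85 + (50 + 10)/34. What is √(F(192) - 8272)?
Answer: √472940255/85 ≈ 255.85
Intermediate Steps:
m = 243/85 (m = 93*(1/85) + 60*(1/34) = 93/85 + 30/17 = 243/85 ≈ 2.8588)
F(j) = 243/85 + 2*j² (F(j) = (j² + j*j) + 243/85 = (j² + j²) + 243/85 = 2*j² + 243/85 = 243/85 + 2*j²)
√(F(192) - 8272) = √((243/85 + 2*192²) - 8272) = √((243/85 + 2*36864) - 8272) = √((243/85 + 73728) - 8272) = √(6267123/85 - 8272) = √(5564003/85) = √472940255/85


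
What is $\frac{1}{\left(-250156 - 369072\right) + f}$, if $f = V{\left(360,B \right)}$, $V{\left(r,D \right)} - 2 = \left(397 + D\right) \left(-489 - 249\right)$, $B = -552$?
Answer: $- \frac{1}{504836} \approx -1.9808 \cdot 10^{-6}$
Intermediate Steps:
$V{\left(r,D \right)} = -292984 - 738 D$ ($V{\left(r,D \right)} = 2 + \left(397 + D\right) \left(-489 - 249\right) = 2 + \left(397 + D\right) \left(-738\right) = 2 - \left(292986 + 738 D\right) = -292984 - 738 D$)
$f = 114392$ ($f = -292984 - -407376 = -292984 + 407376 = 114392$)
$\frac{1}{\left(-250156 - 369072\right) + f} = \frac{1}{\left(-250156 - 369072\right) + 114392} = \frac{1}{-619228 + 114392} = \frac{1}{-504836} = - \frac{1}{504836}$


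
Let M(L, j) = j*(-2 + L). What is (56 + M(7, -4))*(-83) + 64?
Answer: -2924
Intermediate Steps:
(56 + M(7, -4))*(-83) + 64 = (56 - 4*(-2 + 7))*(-83) + 64 = (56 - 4*5)*(-83) + 64 = (56 - 20)*(-83) + 64 = 36*(-83) + 64 = -2988 + 64 = -2924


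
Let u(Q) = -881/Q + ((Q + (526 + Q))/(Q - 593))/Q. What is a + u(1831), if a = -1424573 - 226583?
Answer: -1871402590929/1133389 ≈ -1.6512e+6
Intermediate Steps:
a = -1651156
u(Q) = -881/Q + (526 + 2*Q)/(Q*(-593 + Q)) (u(Q) = -881/Q + ((526 + 2*Q)/(-593 + Q))/Q = -881/Q + (526 + 2*Q)/(Q*(-593 + Q)))
a + u(1831) = -1651156 + (522959 - 879*1831)/(1831*(-593 + 1831)) = -1651156 + (1/1831)*(522959 - 1609449)/1238 = -1651156 + (1/1831)*(1/1238)*(-1086490) = -1651156 - 543245/1133389 = -1871402590929/1133389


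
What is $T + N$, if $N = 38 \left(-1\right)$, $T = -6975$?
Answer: $-7013$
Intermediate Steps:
$N = -38$
$T + N = -6975 - 38 = -7013$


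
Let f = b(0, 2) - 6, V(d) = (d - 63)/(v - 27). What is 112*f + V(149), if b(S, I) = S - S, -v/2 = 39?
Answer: -70646/105 ≈ -672.82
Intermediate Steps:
v = -78 (v = -2*39 = -78)
V(d) = 3/5 - d/105 (V(d) = (d - 63)/(-78 - 27) = (-63 + d)/(-105) = (-63 + d)*(-1/105) = 3/5 - d/105)
b(S, I) = 0
f = -6 (f = 0 - 6 = -6)
112*f + V(149) = 112*(-6) + (3/5 - 1/105*149) = -672 + (3/5 - 149/105) = -672 - 86/105 = -70646/105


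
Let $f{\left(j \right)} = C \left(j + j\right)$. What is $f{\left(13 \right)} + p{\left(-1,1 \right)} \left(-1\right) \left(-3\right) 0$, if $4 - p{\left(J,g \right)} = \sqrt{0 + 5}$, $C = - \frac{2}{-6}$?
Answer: $\frac{26}{3} \approx 8.6667$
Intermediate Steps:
$C = \frac{1}{3}$ ($C = \left(-2\right) \left(- \frac{1}{6}\right) = \frac{1}{3} \approx 0.33333$)
$p{\left(J,g \right)} = 4 - \sqrt{5}$ ($p{\left(J,g \right)} = 4 - \sqrt{0 + 5} = 4 - \sqrt{5}$)
$f{\left(j \right)} = \frac{2 j}{3}$ ($f{\left(j \right)} = \frac{j + j}{3} = \frac{2 j}{3}$)
$f{\left(13 \right)} + p{\left(-1,1 \right)} \left(-1\right) \left(-3\right) 0 = \frac{2}{3} \cdot 13 + \left(4 - \sqrt{5}\right) \left(-1\right) \left(-3\right) 0 = \frac{26}{3} + \left(4 - \sqrt{5}\right) 3 \cdot 0 = \frac{26}{3} + \left(4 - \sqrt{5}\right) 0 = \frac{26}{3} + 0 = \frac{26}{3}$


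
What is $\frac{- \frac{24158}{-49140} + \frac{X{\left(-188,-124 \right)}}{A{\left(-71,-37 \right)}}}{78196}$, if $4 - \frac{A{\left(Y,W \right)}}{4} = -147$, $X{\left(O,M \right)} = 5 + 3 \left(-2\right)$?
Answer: $\frac{3635573}{580225267440} \approx 6.2658 \cdot 10^{-6}$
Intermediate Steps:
$X{\left(O,M \right)} = -1$ ($X{\left(O,M \right)} = 5 - 6 = -1$)
$A{\left(Y,W \right)} = 604$ ($A{\left(Y,W \right)} = 16 - -588 = 16 + 588 = 604$)
$\frac{- \frac{24158}{-49140} + \frac{X{\left(-188,-124 \right)}}{A{\left(-71,-37 \right)}}}{78196} = \frac{- \frac{24158}{-49140} - \frac{1}{604}}{78196} = \left(\left(-24158\right) \left(- \frac{1}{49140}\right) - \frac{1}{604}\right) \frac{1}{78196} = \left(\frac{12079}{24570} - \frac{1}{604}\right) \frac{1}{78196} = \frac{3635573}{7420140} \cdot \frac{1}{78196} = \frac{3635573}{580225267440}$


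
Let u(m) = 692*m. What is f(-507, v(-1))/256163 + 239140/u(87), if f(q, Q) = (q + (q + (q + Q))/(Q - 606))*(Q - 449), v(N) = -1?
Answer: 11373519952985/2340294152991 ≈ 4.8599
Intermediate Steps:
f(q, Q) = (-449 + Q)*(q + (Q + 2*q)/(-606 + Q)) (f(q, Q) = (q + (q + (Q + q))/(-606 + Q))*(-449 + Q) = (q + (Q + 2*q)/(-606 + Q))*(-449 + Q) = (-449 + Q)*(q + (Q + 2*q)/(-606 + Q)))
f(-507, v(-1))/256163 + 239140/u(87) = (((-1)² - 449*(-1) + 271196*(-507) - 507*(-1)² - 1053*(-1)*(-507))/(-606 - 1))/256163 + 239140/((692*87)) = ((1 + 449 - 137496372 - 507*1 - 533871)/(-607))*(1/256163) + 239140/60204 = -(1 + 449 - 137496372 - 507 - 533871)/607*(1/256163) + 239140*(1/60204) = -1/607*(-138030300)*(1/256163) + 59785/15051 = (138030300/607)*(1/256163) + 59785/15051 = 138030300/155490941 + 59785/15051 = 11373519952985/2340294152991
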